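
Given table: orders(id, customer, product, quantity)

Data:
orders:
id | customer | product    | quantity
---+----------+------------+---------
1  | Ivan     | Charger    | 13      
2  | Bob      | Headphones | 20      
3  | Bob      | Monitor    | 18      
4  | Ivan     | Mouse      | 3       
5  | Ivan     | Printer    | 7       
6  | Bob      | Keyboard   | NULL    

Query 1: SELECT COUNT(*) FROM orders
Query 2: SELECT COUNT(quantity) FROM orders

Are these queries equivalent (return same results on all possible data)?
No, not equivalent

Query 1 returns: [(6,)]
Query 2 returns: [(5,)]

Reason: COUNT(*) includes NULLs, COUNT(column) excludes them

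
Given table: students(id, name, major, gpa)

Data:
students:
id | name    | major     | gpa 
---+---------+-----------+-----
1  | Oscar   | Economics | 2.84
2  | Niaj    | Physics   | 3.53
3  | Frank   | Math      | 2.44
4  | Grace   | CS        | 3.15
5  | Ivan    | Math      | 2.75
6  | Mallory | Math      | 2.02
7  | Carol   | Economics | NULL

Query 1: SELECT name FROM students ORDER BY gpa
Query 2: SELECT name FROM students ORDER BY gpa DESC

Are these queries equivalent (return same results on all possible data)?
No, not equivalent

Query 1 returns: [('Carol',), ('Mallory',), ('Frank',), ('Ivan',), ('Oscar',), ('Grace',), ('Niaj',)]
Query 2 returns: [('Niaj',), ('Grace',), ('Oscar',), ('Ivan',), ('Frank',), ('Mallory',), ('Carol',)]

Reason: ASC vs DESC gives opposite ordering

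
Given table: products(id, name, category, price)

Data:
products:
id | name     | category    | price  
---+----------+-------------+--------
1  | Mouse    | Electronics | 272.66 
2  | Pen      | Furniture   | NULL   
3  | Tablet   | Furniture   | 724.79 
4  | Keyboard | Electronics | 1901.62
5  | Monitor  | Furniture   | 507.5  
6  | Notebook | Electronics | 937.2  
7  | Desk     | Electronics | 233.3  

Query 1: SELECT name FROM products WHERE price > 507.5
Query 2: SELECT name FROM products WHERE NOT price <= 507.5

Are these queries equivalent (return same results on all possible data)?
Yes, equivalent

Both queries return: [('Keyboard',), ('Notebook',), ('Tablet',)]

Reason: Both filter price > 507.5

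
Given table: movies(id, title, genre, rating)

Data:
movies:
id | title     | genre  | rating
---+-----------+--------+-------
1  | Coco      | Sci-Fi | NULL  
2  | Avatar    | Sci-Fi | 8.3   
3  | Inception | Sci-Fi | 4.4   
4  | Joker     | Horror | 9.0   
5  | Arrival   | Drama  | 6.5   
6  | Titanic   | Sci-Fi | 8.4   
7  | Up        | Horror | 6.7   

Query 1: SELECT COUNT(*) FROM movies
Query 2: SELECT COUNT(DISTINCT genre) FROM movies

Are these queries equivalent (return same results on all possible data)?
No, not equivalent

Query 1 returns: [(7,)]
Query 2 returns: [(3,)]

Reason: COUNT(*) counts rows, COUNT(DISTINCT genre) counts unique genres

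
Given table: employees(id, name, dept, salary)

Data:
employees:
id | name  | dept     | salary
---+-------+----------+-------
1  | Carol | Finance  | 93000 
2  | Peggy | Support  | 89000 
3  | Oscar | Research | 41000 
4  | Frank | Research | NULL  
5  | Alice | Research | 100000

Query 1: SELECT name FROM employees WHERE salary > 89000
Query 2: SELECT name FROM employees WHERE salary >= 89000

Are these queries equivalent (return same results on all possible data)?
No, not equivalent

Query 1 returns: [('Carol',), ('Alice',)]
Query 2 returns: [('Carol',), ('Peggy',), ('Alice',)]

Reason: > vs >= gives different results when salary = 89000 exists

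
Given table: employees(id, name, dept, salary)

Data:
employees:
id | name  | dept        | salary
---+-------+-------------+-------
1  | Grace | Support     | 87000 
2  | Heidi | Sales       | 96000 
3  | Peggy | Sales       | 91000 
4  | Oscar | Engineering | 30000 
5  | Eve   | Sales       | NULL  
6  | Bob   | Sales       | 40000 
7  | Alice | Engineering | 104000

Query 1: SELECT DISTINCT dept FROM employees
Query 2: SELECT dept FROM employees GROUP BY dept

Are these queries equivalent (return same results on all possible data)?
Yes, equivalent

Both queries return: [('Engineering',), ('Sales',), ('Support',)]

Reason: Both get unique depts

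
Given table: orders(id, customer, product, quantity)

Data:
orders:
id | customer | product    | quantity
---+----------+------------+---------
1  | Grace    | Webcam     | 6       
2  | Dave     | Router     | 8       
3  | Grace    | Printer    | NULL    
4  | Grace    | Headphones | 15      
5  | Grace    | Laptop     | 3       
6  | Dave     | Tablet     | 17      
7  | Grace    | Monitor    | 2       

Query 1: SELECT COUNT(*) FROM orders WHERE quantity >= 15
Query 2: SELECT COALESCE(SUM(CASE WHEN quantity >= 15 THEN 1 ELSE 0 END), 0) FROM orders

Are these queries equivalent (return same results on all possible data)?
Yes, equivalent

Both queries return: [(2,)]

Reason: COUNT with WHERE vs conditional SUM (COALESCE handles empty-table NULL)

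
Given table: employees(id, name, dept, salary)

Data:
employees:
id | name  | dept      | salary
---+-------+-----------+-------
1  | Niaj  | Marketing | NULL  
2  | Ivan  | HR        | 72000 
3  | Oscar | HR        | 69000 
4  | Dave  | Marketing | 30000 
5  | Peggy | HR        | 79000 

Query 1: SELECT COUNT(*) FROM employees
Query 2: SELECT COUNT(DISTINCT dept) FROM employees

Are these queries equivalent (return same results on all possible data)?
No, not equivalent

Query 1 returns: [(5,)]
Query 2 returns: [(2,)]

Reason: COUNT(*) counts rows, COUNT(DISTINCT dept) counts unique depts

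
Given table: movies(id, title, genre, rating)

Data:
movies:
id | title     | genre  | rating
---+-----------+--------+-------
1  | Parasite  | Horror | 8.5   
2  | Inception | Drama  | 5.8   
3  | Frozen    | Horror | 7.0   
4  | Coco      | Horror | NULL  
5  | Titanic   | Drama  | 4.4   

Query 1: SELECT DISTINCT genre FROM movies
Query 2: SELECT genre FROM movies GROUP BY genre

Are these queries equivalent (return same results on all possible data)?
Yes, equivalent

Both queries return: [('Drama',), ('Horror',)]

Reason: Both get unique genres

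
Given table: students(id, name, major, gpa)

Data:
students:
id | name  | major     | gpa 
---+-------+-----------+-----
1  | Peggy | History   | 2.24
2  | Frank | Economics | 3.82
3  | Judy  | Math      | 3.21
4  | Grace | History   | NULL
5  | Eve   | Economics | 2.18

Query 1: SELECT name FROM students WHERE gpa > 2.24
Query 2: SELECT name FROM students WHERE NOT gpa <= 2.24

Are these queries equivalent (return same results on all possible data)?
Yes, equivalent

Both queries return: [('Frank',), ('Judy',)]

Reason: Both filter gpa > 2.24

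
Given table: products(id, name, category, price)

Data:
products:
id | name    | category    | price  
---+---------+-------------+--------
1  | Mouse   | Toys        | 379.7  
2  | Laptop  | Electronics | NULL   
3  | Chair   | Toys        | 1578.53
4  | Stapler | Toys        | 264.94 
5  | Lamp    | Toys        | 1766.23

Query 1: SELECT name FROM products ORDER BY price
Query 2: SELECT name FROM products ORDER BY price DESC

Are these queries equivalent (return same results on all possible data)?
No, not equivalent

Query 1 returns: [('Laptop',), ('Stapler',), ('Mouse',), ('Chair',), ('Lamp',)]
Query 2 returns: [('Lamp',), ('Chair',), ('Mouse',), ('Stapler',), ('Laptop',)]

Reason: ASC vs DESC gives opposite ordering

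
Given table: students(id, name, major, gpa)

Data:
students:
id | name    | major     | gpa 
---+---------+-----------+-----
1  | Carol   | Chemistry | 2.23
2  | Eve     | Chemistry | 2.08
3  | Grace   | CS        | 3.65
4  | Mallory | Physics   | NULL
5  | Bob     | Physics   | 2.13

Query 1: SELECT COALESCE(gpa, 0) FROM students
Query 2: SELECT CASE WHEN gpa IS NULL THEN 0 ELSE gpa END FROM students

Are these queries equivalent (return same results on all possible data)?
Yes, equivalent

Both queries return: [(0,), (2.08,), (2.13,), (2.23,), (3.65,)]

Reason: COALESCE vs CASE for NULL handling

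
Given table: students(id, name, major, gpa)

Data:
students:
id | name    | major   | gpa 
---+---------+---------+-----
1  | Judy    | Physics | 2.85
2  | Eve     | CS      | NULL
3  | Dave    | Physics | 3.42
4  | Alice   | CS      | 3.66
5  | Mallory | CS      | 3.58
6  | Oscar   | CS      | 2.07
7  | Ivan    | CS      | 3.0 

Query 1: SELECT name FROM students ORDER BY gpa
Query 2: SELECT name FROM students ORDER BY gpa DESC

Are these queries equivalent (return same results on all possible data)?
No, not equivalent

Query 1 returns: [('Eve',), ('Oscar',), ('Judy',), ('Ivan',), ('Dave',), ('Mallory',), ('Alice',)]
Query 2 returns: [('Alice',), ('Mallory',), ('Dave',), ('Ivan',), ('Judy',), ('Oscar',), ('Eve',)]

Reason: ASC vs DESC gives opposite ordering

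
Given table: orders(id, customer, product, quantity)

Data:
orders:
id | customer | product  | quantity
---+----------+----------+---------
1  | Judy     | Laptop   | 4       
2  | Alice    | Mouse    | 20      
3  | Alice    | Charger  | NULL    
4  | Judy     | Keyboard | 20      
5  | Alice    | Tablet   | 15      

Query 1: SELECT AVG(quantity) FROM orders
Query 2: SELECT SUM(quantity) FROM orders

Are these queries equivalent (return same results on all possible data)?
No, not equivalent

Query 1 returns: [(14.75,)]
Query 2 returns: [(59,)]

Reason: AVG vs SUM give different aggregate values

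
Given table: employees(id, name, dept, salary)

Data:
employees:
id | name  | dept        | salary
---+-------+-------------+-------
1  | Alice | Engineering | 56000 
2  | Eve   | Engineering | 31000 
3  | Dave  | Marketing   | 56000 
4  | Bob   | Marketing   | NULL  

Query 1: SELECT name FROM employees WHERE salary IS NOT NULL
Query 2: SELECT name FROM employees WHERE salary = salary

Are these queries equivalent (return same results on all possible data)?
Yes, equivalent

Both queries return: [('Alice',), ('Dave',), ('Eve',)]

Reason: IS NOT NULL vs self-equality (both exclude NULLs)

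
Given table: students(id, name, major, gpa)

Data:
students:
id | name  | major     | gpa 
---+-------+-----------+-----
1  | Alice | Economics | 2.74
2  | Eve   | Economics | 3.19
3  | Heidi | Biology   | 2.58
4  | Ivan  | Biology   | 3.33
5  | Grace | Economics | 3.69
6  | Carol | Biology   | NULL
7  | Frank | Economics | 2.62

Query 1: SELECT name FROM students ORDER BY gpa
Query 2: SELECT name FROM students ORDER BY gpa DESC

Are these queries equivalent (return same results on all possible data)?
No, not equivalent

Query 1 returns: [('Carol',), ('Heidi',), ('Frank',), ('Alice',), ('Eve',), ('Ivan',), ('Grace',)]
Query 2 returns: [('Grace',), ('Ivan',), ('Eve',), ('Alice',), ('Frank',), ('Heidi',), ('Carol',)]

Reason: ASC vs DESC gives opposite ordering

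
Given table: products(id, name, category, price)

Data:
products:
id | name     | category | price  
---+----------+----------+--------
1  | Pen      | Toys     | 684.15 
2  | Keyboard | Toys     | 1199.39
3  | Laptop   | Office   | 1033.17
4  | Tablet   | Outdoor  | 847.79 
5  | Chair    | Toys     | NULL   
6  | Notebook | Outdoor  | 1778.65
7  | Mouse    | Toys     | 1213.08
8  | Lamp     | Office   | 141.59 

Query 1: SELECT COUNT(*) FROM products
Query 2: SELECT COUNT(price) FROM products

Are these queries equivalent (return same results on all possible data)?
No, not equivalent

Query 1 returns: [(8,)]
Query 2 returns: [(7,)]

Reason: COUNT(*) includes NULLs, COUNT(column) excludes them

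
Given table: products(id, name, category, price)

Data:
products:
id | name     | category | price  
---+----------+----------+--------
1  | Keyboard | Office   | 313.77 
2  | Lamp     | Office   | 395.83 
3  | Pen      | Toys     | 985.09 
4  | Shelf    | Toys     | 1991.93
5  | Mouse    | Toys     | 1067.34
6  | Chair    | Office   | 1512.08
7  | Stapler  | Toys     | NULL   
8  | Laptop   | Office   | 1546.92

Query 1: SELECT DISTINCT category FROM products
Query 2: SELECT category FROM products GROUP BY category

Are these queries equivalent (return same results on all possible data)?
Yes, equivalent

Both queries return: [('Office',), ('Toys',)]

Reason: Both get unique categorys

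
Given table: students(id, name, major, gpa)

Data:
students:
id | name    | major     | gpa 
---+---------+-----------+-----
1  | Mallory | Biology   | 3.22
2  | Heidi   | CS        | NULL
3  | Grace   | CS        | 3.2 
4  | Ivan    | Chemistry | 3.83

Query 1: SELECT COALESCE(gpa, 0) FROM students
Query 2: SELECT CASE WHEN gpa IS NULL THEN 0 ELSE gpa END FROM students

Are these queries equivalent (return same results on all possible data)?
Yes, equivalent

Both queries return: [(0,), (3.2,), (3.22,), (3.83,)]

Reason: COALESCE vs CASE for NULL handling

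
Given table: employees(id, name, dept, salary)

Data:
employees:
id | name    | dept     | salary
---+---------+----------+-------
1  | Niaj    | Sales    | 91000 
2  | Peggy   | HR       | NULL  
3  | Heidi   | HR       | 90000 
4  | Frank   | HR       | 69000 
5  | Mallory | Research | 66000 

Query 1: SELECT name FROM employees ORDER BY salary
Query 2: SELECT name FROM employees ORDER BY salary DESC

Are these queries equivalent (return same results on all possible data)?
No, not equivalent

Query 1 returns: [('Peggy',), ('Mallory',), ('Frank',), ('Heidi',), ('Niaj',)]
Query 2 returns: [('Niaj',), ('Heidi',), ('Frank',), ('Mallory',), ('Peggy',)]

Reason: ASC vs DESC gives opposite ordering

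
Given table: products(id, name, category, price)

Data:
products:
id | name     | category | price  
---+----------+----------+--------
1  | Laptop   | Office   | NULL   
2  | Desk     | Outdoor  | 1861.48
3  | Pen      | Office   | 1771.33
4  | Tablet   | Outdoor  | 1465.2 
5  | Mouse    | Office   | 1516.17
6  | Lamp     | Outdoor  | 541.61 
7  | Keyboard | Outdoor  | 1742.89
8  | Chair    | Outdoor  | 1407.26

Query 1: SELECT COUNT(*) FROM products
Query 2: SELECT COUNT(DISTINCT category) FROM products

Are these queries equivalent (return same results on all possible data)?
No, not equivalent

Query 1 returns: [(8,)]
Query 2 returns: [(2,)]

Reason: COUNT(*) counts rows, COUNT(DISTINCT category) counts unique categorys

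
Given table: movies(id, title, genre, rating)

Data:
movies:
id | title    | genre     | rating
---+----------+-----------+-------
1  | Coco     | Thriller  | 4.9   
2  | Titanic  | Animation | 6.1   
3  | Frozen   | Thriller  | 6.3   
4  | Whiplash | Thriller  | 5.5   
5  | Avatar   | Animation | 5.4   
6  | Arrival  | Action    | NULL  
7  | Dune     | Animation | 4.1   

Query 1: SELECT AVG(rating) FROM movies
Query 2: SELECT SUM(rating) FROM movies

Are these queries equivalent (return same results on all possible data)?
No, not equivalent

Query 1 returns: [(5.383333333333333,)]
Query 2 returns: [(32.3,)]

Reason: AVG vs SUM give different aggregate values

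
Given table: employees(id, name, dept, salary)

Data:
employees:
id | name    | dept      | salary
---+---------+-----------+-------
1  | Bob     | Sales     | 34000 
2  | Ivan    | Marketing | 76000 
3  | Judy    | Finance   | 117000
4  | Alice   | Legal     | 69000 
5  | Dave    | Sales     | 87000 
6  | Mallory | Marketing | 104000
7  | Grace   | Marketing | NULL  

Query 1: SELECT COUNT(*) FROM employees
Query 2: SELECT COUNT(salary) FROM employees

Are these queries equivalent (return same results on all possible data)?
No, not equivalent

Query 1 returns: [(7,)]
Query 2 returns: [(6,)]

Reason: COUNT(*) includes NULLs, COUNT(column) excludes them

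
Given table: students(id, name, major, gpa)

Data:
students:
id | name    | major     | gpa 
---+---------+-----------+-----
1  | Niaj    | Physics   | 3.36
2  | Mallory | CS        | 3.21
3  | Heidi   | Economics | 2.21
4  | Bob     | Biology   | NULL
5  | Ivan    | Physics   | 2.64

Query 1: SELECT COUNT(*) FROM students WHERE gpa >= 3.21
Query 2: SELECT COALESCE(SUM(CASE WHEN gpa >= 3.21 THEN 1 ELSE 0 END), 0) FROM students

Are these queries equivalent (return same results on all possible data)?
Yes, equivalent

Both queries return: [(2,)]

Reason: COUNT with WHERE vs conditional SUM (COALESCE handles empty-table NULL)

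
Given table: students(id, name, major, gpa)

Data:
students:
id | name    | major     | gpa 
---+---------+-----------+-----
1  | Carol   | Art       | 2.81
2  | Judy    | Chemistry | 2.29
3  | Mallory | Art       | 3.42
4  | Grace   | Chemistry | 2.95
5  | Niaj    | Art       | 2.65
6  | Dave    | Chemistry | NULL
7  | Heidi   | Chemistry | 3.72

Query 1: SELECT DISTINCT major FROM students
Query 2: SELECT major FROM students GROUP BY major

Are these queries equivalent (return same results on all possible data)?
Yes, equivalent

Both queries return: [('Art',), ('Chemistry',)]

Reason: Both get unique majors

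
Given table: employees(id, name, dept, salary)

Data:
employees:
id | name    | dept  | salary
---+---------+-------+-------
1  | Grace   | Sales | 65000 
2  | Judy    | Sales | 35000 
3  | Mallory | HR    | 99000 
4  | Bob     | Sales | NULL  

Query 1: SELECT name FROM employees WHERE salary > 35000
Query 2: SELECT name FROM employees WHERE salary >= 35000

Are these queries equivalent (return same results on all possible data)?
No, not equivalent

Query 1 returns: [('Grace',), ('Mallory',)]
Query 2 returns: [('Grace',), ('Judy',), ('Mallory',)]

Reason: > vs >= gives different results when salary = 35000 exists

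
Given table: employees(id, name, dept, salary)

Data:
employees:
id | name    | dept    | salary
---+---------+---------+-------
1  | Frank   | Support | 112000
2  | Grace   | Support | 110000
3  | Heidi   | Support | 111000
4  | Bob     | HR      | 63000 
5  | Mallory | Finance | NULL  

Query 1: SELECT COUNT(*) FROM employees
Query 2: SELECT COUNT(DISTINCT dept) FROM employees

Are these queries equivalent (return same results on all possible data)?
No, not equivalent

Query 1 returns: [(5,)]
Query 2 returns: [(3,)]

Reason: COUNT(*) counts rows, COUNT(DISTINCT dept) counts unique depts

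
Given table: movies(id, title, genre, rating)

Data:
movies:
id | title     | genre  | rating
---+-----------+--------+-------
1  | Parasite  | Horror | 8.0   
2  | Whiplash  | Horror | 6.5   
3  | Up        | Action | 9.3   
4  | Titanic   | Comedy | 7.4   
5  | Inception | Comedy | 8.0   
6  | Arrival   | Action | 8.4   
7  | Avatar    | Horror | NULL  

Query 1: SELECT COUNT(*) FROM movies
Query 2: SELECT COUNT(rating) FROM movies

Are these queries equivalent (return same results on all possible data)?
No, not equivalent

Query 1 returns: [(7,)]
Query 2 returns: [(6,)]

Reason: COUNT(*) includes NULLs, COUNT(column) excludes them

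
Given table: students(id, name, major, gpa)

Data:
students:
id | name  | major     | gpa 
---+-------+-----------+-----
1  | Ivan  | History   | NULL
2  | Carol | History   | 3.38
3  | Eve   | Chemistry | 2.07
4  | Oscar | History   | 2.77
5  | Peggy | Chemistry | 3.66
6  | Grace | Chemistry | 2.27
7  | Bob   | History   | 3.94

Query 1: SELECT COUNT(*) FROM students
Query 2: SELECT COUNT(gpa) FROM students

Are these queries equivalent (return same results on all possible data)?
No, not equivalent

Query 1 returns: [(7,)]
Query 2 returns: [(6,)]

Reason: COUNT(*) includes NULLs, COUNT(column) excludes them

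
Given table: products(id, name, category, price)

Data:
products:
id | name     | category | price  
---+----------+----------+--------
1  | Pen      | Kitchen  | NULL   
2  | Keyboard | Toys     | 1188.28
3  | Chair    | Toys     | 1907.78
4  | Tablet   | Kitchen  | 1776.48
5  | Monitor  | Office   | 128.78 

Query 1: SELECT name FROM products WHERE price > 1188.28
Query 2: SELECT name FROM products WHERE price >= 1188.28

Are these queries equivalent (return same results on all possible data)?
No, not equivalent

Query 1 returns: [('Chair',), ('Tablet',)]
Query 2 returns: [('Keyboard',), ('Chair',), ('Tablet',)]

Reason: > vs >= gives different results when price = 1188.28 exists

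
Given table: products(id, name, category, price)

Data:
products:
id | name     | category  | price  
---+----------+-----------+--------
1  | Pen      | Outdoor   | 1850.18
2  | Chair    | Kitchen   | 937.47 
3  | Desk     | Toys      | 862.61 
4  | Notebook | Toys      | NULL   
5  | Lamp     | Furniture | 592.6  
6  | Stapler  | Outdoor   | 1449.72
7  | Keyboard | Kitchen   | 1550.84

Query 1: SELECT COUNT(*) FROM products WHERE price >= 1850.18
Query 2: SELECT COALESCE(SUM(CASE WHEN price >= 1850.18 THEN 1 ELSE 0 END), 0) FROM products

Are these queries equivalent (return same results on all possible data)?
Yes, equivalent

Both queries return: [(1,)]

Reason: COUNT with WHERE vs conditional SUM (COALESCE handles empty-table NULL)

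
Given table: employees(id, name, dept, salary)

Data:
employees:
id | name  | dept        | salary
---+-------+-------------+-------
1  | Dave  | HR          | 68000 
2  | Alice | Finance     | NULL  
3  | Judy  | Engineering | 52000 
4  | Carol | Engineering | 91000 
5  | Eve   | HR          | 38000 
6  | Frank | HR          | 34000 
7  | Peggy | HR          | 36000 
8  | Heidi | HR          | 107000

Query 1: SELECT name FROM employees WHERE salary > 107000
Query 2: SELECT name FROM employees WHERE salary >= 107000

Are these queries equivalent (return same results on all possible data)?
No, not equivalent

Query 1 returns: []
Query 2 returns: [('Heidi',)]

Reason: > vs >= gives different results when salary = 107000 exists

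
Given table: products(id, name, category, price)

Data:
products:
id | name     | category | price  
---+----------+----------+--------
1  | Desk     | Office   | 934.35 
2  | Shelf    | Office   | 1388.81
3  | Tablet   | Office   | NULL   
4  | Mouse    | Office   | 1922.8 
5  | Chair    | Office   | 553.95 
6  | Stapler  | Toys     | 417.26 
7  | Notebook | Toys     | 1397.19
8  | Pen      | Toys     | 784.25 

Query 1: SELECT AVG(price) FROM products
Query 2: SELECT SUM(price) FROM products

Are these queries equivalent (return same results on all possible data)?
No, not equivalent

Query 1 returns: [(1056.9442857142856,)]
Query 2 returns: [(7398.61,)]

Reason: AVG vs SUM give different aggregate values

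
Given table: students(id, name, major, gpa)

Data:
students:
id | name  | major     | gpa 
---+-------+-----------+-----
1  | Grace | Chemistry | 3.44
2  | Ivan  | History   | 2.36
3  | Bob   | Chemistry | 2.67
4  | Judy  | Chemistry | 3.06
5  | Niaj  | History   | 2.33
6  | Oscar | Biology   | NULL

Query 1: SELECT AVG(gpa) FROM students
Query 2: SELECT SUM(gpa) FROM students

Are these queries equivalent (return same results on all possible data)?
No, not equivalent

Query 1 returns: [(2.772,)]
Query 2 returns: [(13.86,)]

Reason: AVG vs SUM give different aggregate values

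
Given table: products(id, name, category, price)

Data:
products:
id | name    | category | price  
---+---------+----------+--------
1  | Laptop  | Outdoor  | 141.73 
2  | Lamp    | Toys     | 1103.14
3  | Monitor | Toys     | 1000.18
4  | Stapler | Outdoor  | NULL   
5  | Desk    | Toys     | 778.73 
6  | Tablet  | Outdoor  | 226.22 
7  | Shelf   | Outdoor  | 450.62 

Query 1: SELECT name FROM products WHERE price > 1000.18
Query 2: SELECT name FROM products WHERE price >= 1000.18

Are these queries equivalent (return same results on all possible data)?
No, not equivalent

Query 1 returns: [('Lamp',)]
Query 2 returns: [('Lamp',), ('Monitor',)]

Reason: > vs >= gives different results when price = 1000.18 exists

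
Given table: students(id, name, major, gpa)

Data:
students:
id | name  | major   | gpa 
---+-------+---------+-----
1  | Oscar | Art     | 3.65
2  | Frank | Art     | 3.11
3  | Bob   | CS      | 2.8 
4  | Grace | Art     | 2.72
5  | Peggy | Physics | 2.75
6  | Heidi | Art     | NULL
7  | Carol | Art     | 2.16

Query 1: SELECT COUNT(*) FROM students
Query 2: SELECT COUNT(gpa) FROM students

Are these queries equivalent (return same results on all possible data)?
No, not equivalent

Query 1 returns: [(7,)]
Query 2 returns: [(6,)]

Reason: COUNT(*) includes NULLs, COUNT(column) excludes them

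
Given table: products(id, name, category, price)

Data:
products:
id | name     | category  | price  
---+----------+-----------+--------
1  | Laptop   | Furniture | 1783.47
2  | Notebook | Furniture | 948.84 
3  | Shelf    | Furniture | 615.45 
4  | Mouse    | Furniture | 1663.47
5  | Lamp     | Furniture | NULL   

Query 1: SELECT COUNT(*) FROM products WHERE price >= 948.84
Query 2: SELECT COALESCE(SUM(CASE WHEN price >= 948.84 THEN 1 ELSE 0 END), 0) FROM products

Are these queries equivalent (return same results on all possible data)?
Yes, equivalent

Both queries return: [(3,)]

Reason: COUNT with WHERE vs conditional SUM (COALESCE handles empty-table NULL)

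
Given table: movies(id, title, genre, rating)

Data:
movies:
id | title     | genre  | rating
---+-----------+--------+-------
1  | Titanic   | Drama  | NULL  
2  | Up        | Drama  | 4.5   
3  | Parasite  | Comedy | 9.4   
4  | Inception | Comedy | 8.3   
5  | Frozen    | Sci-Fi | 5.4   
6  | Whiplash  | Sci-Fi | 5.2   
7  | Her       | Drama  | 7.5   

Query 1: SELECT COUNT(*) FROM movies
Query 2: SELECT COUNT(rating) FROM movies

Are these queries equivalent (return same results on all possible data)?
No, not equivalent

Query 1 returns: [(7,)]
Query 2 returns: [(6,)]

Reason: COUNT(*) includes NULLs, COUNT(column) excludes them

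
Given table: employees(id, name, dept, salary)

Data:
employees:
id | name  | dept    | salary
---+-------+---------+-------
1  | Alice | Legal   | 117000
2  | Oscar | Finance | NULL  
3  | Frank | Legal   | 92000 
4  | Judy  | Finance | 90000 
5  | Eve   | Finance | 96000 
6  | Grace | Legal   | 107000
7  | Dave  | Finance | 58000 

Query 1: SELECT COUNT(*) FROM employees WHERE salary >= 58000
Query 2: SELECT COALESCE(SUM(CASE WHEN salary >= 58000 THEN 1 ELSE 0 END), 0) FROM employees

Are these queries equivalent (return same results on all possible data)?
Yes, equivalent

Both queries return: [(6,)]

Reason: COUNT with WHERE vs conditional SUM (COALESCE handles empty-table NULL)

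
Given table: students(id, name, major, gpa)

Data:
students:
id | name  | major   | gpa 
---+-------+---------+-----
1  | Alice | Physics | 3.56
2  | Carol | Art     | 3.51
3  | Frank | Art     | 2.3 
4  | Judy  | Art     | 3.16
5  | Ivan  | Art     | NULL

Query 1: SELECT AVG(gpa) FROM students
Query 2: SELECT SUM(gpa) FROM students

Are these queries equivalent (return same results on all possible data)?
No, not equivalent

Query 1 returns: [(3.1325,)]
Query 2 returns: [(12.53,)]

Reason: AVG vs SUM give different aggregate values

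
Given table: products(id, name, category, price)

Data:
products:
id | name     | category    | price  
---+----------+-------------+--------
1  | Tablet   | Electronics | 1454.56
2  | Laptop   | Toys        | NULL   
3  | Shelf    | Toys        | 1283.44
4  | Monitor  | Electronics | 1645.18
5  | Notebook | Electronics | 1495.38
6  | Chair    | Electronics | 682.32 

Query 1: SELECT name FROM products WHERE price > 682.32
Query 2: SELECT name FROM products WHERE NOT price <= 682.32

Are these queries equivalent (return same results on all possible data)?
Yes, equivalent

Both queries return: [('Monitor',), ('Notebook',), ('Shelf',), ('Tablet',)]

Reason: Both filter price > 682.32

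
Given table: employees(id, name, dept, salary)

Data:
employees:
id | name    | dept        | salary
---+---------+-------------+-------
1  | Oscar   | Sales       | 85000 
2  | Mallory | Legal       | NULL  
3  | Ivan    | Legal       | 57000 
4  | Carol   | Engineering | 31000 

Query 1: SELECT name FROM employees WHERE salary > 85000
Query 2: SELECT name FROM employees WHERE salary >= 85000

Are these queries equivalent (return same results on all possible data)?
No, not equivalent

Query 1 returns: []
Query 2 returns: [('Oscar',)]

Reason: > vs >= gives different results when salary = 85000 exists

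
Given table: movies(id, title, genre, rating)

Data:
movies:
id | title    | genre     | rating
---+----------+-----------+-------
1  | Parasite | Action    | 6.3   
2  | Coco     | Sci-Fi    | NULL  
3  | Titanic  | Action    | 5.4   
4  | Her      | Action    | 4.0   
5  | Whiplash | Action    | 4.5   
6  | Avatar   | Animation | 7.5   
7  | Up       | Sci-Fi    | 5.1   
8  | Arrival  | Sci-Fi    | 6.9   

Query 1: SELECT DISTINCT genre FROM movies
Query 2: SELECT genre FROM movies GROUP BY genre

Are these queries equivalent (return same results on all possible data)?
Yes, equivalent

Both queries return: [('Action',), ('Animation',), ('Sci-Fi',)]

Reason: Both get unique genres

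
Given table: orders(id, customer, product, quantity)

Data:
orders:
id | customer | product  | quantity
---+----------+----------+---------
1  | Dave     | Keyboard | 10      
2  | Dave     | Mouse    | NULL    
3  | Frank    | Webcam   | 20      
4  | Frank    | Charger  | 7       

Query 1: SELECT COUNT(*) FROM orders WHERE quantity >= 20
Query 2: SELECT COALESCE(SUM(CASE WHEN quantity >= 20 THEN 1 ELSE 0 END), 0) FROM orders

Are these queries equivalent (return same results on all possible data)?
Yes, equivalent

Both queries return: [(1,)]

Reason: COUNT with WHERE vs conditional SUM (COALESCE handles empty-table NULL)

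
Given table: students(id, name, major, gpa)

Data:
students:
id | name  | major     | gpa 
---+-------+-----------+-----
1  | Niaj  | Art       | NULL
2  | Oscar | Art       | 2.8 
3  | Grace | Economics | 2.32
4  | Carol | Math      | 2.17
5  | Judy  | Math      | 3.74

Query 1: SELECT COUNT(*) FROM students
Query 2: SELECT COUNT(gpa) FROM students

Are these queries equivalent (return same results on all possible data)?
No, not equivalent

Query 1 returns: [(5,)]
Query 2 returns: [(4,)]

Reason: COUNT(*) includes NULLs, COUNT(column) excludes them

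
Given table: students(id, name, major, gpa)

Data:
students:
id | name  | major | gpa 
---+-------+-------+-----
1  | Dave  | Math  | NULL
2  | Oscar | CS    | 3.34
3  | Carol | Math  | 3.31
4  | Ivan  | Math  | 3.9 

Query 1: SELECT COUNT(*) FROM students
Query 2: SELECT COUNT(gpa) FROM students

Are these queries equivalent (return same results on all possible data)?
No, not equivalent

Query 1 returns: [(4,)]
Query 2 returns: [(3,)]

Reason: COUNT(*) includes NULLs, COUNT(column) excludes them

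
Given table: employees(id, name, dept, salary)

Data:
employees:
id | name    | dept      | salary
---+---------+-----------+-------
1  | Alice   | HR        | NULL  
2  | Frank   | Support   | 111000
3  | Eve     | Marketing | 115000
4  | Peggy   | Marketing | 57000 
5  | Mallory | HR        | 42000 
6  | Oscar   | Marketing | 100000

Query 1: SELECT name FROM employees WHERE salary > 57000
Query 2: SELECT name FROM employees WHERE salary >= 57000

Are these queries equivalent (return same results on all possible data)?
No, not equivalent

Query 1 returns: [('Frank',), ('Eve',), ('Oscar',)]
Query 2 returns: [('Frank',), ('Eve',), ('Peggy',), ('Oscar',)]

Reason: > vs >= gives different results when salary = 57000 exists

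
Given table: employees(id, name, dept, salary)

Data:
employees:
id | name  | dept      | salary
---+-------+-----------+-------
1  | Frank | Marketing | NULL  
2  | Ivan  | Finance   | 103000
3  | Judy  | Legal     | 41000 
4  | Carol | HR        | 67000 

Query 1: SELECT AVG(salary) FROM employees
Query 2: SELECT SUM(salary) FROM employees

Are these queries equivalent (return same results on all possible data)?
No, not equivalent

Query 1 returns: [(70333.33333333333,)]
Query 2 returns: [(211000,)]

Reason: AVG vs SUM give different aggregate values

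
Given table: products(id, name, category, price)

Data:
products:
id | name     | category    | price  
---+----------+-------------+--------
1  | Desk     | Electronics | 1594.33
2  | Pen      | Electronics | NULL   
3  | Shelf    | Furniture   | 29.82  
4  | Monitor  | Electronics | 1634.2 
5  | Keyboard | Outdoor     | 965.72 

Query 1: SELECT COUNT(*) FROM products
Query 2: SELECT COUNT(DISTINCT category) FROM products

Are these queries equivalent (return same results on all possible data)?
No, not equivalent

Query 1 returns: [(5,)]
Query 2 returns: [(3,)]

Reason: COUNT(*) counts rows, COUNT(DISTINCT category) counts unique categorys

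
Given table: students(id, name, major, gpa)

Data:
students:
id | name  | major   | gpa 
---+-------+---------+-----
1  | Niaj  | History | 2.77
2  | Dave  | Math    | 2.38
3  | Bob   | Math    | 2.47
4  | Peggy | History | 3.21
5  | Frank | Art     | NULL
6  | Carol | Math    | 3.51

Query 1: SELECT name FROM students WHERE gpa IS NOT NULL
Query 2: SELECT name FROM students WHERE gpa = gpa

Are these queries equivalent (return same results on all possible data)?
Yes, equivalent

Both queries return: [('Bob',), ('Carol',), ('Dave',), ('Niaj',), ('Peggy',)]

Reason: IS NOT NULL vs self-equality (both exclude NULLs)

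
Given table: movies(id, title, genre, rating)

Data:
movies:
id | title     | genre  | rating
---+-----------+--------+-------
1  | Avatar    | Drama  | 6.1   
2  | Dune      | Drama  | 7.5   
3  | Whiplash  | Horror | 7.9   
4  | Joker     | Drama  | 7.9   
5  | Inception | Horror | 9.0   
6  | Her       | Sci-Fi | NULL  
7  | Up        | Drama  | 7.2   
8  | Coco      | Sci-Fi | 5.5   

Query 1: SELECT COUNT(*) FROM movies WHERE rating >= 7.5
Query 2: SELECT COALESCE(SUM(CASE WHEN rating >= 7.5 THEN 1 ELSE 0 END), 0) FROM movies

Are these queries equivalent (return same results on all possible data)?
Yes, equivalent

Both queries return: [(4,)]

Reason: COUNT with WHERE vs conditional SUM (COALESCE handles empty-table NULL)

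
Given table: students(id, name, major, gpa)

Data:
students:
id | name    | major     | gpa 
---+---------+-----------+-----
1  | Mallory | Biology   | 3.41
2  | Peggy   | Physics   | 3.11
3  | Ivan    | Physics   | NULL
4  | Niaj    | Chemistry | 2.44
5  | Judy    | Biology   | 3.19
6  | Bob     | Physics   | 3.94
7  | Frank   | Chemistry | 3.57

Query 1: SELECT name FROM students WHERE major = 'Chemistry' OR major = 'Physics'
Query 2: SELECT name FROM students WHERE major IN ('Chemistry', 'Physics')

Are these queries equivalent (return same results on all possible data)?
Yes, equivalent

Both queries return: [('Bob',), ('Frank',), ('Ivan',), ('Niaj',), ('Peggy',)]

Reason: OR vs IN are equivalent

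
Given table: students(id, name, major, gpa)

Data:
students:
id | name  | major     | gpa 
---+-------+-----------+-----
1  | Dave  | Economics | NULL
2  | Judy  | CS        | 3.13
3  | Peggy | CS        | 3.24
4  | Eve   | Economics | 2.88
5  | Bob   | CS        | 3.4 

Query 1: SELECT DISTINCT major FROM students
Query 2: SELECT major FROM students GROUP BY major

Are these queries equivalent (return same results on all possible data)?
Yes, equivalent

Both queries return: [('CS',), ('Economics',)]

Reason: Both get unique majors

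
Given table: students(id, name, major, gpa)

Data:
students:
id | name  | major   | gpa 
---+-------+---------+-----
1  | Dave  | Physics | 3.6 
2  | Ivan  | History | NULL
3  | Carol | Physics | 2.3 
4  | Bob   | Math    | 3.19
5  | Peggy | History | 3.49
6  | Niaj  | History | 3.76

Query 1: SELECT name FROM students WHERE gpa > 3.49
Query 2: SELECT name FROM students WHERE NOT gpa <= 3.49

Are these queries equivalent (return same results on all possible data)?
Yes, equivalent

Both queries return: [('Dave',), ('Niaj',)]

Reason: Both filter gpa > 3.49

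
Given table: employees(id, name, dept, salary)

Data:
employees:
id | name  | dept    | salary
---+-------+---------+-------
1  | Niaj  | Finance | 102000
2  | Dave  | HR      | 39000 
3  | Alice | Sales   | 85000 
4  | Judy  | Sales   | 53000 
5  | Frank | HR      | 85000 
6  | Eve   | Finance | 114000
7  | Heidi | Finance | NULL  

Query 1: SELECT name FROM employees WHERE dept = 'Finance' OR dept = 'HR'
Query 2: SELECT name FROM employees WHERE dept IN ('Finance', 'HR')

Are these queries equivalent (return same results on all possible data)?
Yes, equivalent

Both queries return: [('Dave',), ('Eve',), ('Frank',), ('Heidi',), ('Niaj',)]

Reason: OR vs IN are equivalent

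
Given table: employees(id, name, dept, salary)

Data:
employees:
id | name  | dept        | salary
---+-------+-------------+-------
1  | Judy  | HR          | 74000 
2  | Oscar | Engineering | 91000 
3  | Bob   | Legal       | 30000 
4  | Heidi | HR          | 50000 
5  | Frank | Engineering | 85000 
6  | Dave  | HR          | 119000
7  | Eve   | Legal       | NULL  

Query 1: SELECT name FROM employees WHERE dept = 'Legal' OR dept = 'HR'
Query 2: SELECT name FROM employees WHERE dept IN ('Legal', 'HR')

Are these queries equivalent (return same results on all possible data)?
Yes, equivalent

Both queries return: [('Bob',), ('Dave',), ('Eve',), ('Heidi',), ('Judy',)]

Reason: OR vs IN are equivalent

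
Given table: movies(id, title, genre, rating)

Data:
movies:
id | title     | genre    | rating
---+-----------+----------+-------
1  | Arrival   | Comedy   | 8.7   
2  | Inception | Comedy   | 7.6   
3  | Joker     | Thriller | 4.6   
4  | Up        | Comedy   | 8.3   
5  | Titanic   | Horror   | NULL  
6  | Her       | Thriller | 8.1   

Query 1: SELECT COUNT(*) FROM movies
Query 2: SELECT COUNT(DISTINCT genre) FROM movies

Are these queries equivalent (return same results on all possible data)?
No, not equivalent

Query 1 returns: [(6,)]
Query 2 returns: [(3,)]

Reason: COUNT(*) counts rows, COUNT(DISTINCT genre) counts unique genres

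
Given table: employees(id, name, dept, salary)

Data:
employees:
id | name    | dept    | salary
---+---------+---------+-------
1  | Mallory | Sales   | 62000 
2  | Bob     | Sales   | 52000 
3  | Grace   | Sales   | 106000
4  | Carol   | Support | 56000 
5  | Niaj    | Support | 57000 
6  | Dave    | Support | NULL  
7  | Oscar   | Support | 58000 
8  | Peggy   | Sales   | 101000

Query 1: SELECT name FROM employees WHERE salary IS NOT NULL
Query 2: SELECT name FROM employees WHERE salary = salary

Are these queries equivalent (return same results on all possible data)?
Yes, equivalent

Both queries return: [('Bob',), ('Carol',), ('Grace',), ('Mallory',), ('Niaj',), ('Oscar',), ('Peggy',)]

Reason: IS NOT NULL vs self-equality (both exclude NULLs)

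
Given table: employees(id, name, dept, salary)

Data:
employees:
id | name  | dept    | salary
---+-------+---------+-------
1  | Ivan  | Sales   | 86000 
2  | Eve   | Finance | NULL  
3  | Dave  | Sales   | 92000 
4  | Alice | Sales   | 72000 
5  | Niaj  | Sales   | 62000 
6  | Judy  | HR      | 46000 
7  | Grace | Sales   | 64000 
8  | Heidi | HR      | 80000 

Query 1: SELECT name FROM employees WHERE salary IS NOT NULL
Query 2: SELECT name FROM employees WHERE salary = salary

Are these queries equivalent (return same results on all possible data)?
Yes, equivalent

Both queries return: [('Alice',), ('Dave',), ('Grace',), ('Heidi',), ('Ivan',), ('Judy',), ('Niaj',)]

Reason: IS NOT NULL vs self-equality (both exclude NULLs)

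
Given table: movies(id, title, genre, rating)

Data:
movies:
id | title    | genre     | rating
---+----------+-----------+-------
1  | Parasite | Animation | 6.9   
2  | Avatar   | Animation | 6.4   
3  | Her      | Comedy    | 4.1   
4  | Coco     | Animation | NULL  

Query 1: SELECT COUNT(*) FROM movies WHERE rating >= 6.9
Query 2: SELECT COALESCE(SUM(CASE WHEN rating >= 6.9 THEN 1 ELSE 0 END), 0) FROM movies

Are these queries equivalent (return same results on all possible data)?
Yes, equivalent

Both queries return: [(1,)]

Reason: COUNT with WHERE vs conditional SUM (COALESCE handles empty-table NULL)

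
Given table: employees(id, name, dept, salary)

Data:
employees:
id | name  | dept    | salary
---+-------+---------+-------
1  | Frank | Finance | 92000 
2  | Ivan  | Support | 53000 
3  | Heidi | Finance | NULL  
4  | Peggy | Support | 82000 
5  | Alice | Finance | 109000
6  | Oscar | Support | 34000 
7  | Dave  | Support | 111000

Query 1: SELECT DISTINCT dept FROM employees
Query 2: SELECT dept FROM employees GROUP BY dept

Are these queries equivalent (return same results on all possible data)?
Yes, equivalent

Both queries return: [('Finance',), ('Support',)]

Reason: Both get unique depts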